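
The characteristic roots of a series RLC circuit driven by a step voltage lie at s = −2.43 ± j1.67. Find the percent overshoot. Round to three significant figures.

|pole| = ω_n = √(2.43² + 1.67²) = 2.95 rad/s; ζ = cos θ = σ/ω_n = 0.824.
%OS = 100·exp(−πζ/√(1−ζ²)) = 1.03%.

%OS ≈ 1.03%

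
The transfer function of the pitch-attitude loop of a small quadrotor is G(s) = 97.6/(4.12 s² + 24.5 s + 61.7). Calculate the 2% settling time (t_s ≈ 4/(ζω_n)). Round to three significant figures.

Dividing through by 4.12: denominator becomes s² + 5.947 s + 14.98.
So ω_n = √14.98 = 3.87 rad/s and ζ = 5.947/(2·3.87) = 0.768.
t_s ≈ 4/(ζω_n) = 1.35 s.

t_s ≈ 1.35 s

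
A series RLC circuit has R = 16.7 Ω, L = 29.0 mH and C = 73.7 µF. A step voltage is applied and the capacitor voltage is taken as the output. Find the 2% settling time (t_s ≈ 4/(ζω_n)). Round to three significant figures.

t_s ≈ 0.0139 s

For a series RLC circuit (capacitor voltage as output), ω_n = 1/√(LC) = 1/√(29.0 mH · 73.7 µF) = 684 rad/s.
ζ = (R/2)·√(C/L) = (16.7/2)·√(73.7 µF/29.0 mH) = 0.421.
t_s ≈ 4/(ζω_n) = 0.0139 s.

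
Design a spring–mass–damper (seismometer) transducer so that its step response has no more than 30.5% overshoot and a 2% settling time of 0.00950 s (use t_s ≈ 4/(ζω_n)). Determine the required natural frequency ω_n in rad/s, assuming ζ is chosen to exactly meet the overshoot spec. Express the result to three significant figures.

ζ = −ln(OS)/√(π² + (ln OS)²). With OS = 0.305, ln OS = −1.187 and ζ = 1.187/3.359 = 0.354.
From t_s ≈ 4/(ζω_n): ω_n = 4/(ζ·t_s) = 4/(0.354·0.00950) = 1190 rad/s.

ω_n ≈ 1190 rad/s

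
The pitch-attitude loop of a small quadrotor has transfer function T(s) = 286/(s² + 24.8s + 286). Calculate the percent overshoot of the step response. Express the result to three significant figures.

%OS ≈ 3.38%

Comparing the denominator to s² + 2ζω_n s + ω_n²: ω_n = √286 = 16.9 rad/s, and 2ζω_n = 24.8 so ζ = 24.8/(2·16.9) = 0.733.
%OS = 100 e^{−πζ/√(1−ζ²)} with ζ = 0.733 gives 3.38%.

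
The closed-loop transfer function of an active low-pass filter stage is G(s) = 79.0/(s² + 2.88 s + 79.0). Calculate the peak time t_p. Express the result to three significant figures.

t_p ≈ 0.358 s

Matching coefficients with s² + 2ζω_n s + ω_n² gives ω_n² = 79.0 ⇒ ω_n = 8.89 rad/s, and ζ = 2.88/(2ω_n) = 0.162.
ω_d = ω_n√(1−ζ²) = 8.77 rad/s. Then t_p = π/ω_d = 0.358 s.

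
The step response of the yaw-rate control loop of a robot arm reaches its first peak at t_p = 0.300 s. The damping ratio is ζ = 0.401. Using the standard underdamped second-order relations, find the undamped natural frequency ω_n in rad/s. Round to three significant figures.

ω_n ≈ 11.4 rad/s

Peak time t_p = π/ω_d, so ω_d = π/t_p = π/0.300 = 10.5 rad/s.
ω_n = ω_d/√(1−ζ²) = 10.5/√0.839 = 11.4 rad/s.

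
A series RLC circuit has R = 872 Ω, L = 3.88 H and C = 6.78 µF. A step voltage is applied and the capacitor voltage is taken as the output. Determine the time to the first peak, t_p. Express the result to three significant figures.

t_p ≈ 0.0197 s

For a series RLC circuit (capacitor voltage as output), ω_n = 1/√(LC) = 1/√(3.88 H · 6.78 µF) = 195 rad/s.
ζ = (R/2)·√(C/L) = (872/2)·√(6.78 µF/3.88 H) = 0.576.
ω_d = 195·√(1 − 0.576²) = 159 rad/s. t_p = π/ω_d = 0.0197 s.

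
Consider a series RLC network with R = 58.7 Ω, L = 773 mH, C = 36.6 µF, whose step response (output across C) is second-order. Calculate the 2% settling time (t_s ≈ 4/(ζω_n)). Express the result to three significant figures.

t_s ≈ 0.105 s

For a series RLC circuit (capacitor voltage as output), ω_n = 1/√(LC) = 1/√(773 mH · 36.6 µF) = 188 rad/s.
ζ = (R/2)·√(C/L) = (58.7/2)·√(36.6 µF/773 mH) = 0.202.
t_s ≈ 4/(ζω_n) = 0.105 s.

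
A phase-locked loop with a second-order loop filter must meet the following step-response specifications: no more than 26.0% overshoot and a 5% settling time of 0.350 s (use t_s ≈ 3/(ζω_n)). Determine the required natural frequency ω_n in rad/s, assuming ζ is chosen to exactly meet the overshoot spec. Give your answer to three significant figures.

ω_n ≈ 21.8 rad/s

ζ = −ln(OS)/√(π² + (ln OS)²). With OS = 0.260, ln OS = −1.347 and ζ = 1.347/3.418 = 0.394.
Then ω_n = 3/(ζ t_s) = 3/(0.394 × 0.350) = 21.8 rad/s.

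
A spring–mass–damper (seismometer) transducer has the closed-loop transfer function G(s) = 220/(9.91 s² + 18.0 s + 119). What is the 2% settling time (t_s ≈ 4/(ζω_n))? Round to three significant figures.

t_s ≈ 4.40 s

Dividing through by 9.91: denominator becomes s² + 1.816 s + 12.01.
So ω_n = √12.01 = 3.47 rad/s and ζ = 1.816/(2·3.47) = 0.262.
t_s ≈ 4/(ζω_n) = 4.40 s.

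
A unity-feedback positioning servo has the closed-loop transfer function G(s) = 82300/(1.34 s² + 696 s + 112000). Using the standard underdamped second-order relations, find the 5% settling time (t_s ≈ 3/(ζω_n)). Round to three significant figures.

Dividing through by 1.34: denominator becomes s² + 519.4 s + 83580.
So ω_n = √83580 = 289 rad/s and ζ = 519.4/(2·289) = 0.898.
t_s ≈ 3/(ζω_n) = 0.0116 s.

t_s ≈ 0.0116 s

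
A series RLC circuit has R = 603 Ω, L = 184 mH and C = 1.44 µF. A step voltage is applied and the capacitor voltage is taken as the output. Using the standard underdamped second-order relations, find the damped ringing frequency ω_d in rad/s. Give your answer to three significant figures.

For a series RLC circuit (capacitor voltage as output), ω_n = 1/√(LC) = 1/√(184 mH · 1.44 µF) = 1940 rad/s.
ζ = (R/2)·√(C/L) = (603/2)·√(1.44 µF/184 mH) = 0.843.
ω_d = ω_n√(1−ζ²) = 1040 rad/s.

ω_d ≈ 1040 rad/s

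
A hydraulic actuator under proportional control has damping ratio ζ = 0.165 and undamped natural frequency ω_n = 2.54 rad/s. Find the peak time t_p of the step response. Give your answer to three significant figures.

The damped frequency is ω_d = ω_n√(1−ζ²) = 2.54·√(1−0.0272) = 2.51 rad/s.
Peak time t_p = π/ω_d = π/2.51 = 1.25 s.

t_p ≈ 1.25 s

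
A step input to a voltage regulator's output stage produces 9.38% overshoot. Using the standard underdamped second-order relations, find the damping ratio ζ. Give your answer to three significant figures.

ζ ≈ 0.602

ζ = −ln(OS)/√(π² + (ln OS)²). With OS = 0.0938, ln OS = −2.367 and ζ = 2.367/3.933 = 0.602.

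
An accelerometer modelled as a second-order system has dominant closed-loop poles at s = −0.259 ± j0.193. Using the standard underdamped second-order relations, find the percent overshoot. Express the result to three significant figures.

%OS ≈ 1.48%

With σ = 0.259, ω_d = 0.193: ω_n = √(σ²+ω_d²) = 0.323 rad/s, ζ = σ/ω_n = 0.802.
Overshoot: exp(−π·0.802/√(1−0.802²)) = 0.0148, i.e. 1.48%.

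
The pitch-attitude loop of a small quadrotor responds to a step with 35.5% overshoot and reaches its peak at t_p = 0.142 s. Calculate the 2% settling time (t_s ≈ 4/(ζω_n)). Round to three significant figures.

t_s ≈ 0.548 s

The overshoot fixes ζ = −ln(OS)/√(π²+ln²(OS)) = 0.313.
From t_p = π/ω_d, ω_d = π/0.142 = 22.1 rad/s, so ω_n = ω_d/√(1−ζ²) = 23.3 rad/s.
t_s ≈ 4/(ζω_n) = 4/(0.313·23.3) = 0.548 s.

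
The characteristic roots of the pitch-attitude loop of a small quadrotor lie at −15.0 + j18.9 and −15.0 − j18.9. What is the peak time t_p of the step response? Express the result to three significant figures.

t_p ≈ 0.166 s

t_p = π/ω_d with ω_d = 18.9 (the imaginary part), so t_p = 0.166 s.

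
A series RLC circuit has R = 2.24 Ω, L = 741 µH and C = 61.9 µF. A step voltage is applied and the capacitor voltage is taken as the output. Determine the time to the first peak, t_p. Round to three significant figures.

For a series RLC circuit (capacitor voltage as output), ω_n = 1/√(LC) = 1/√(741 µH · 61.9 µF) = 4670 rad/s.
ζ = (R/2)·√(C/L) = (2.24/2)·√(61.9 µF/741 µH) = 0.324.
ω_d = 4670·√(1 − 0.324²) = 4420 rad/s. t_p = π/ω_d = 0.000711 s.

t_p ≈ 0.000711 s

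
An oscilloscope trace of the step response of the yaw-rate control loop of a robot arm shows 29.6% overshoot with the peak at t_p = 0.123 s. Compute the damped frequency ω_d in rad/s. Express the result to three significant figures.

ω_d ≈ 25.5 rad/s

t_p = π/ω_d, so ω_d = π/0.123 = 25.5 rad/s.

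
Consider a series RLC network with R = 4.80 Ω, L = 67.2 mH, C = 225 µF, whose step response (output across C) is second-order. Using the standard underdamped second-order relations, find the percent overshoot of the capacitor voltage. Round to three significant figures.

For a series RLC circuit (capacitor voltage as output), ω_n = 1/√(LC) = 1/√(67.2 mH · 225 µF) = 257 rad/s.
ζ = (R/2)·√(C/L) = (4.80/2)·√(225 µF/67.2 mH) = 0.139.
Overshoot: exp(−π·0.139/√(1−0.139²)) = 0.644, i.e. 64.4%.

%OS ≈ 64.4%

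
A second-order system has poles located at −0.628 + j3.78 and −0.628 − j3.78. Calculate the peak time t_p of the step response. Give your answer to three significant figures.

t_p = π/ω_d with ω_d = 3.78 (the imaginary part), so t_p = 0.831 s.

t_p ≈ 0.831 s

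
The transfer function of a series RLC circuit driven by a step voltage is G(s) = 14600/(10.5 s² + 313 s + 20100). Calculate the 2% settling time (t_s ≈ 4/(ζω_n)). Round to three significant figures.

Dividing through by 10.5: denominator becomes s² + 29.81 s + 1914.
So ω_n = √1914 = 43.8 rad/s and ζ = 29.81/(2·43.8) = 0.341.
t_s ≈ 4/(ζω_n) = 0.268 s.

t_s ≈ 0.268 s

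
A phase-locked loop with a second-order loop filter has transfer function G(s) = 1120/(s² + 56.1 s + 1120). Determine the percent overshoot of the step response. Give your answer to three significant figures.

Comparing the denominator to s² + 2ζω_n s + ω_n²: ω_n = √1120 = 33.5 rad/s, and 2ζω_n = 56.1 so ζ = 56.1/(2·33.5) = 0.838.
Overshoot: exp(−π·0.838/√(1−0.838²)) = 0.00801, i.e. 0.801%.

%OS ≈ 0.801%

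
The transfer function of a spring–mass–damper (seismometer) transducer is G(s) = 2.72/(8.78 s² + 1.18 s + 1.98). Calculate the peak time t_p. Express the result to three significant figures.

t_p ≈ 6.68 s

Dividing through by 8.78: denominator becomes s² + 0.1344 s + 0.2255.
So ω_n = √0.2255 = 0.475 rad/s and ζ = 0.1344/(2·0.475) = 0.142.
The damped frequency ω_d = ω_n√(1−ζ²) = 0.470 rad/s. t_p = π/ω_d = 6.68 s.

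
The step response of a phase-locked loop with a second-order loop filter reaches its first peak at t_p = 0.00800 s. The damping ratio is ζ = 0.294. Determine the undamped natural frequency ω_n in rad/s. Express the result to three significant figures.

ω_n ≈ 411 rad/s

Peak time t_p = π/ω_d, so ω_d = π/t_p = π/0.00800 = 393 rad/s.
ω_n = ω_d/√(1−ζ²) = 393/√0.914 = 411 rad/s.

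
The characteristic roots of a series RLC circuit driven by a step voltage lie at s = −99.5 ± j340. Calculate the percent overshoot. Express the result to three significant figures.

%OS ≈ 39.9%

The poles are at −σ ± jω_d with σ = 99.5 and ω_d = 340, so ω_n = √(σ²+ω_d²) = 354 rad/s and ζ = σ/ω_n = 0.281.
Overshoot: exp(−π·0.281/√(1−0.281²)) = 0.399, i.e. 39.9%.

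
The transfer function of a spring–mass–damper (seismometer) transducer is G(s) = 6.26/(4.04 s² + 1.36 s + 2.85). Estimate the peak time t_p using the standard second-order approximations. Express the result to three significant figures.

t_p ≈ 3.82 s

Dividing through by 4.04: denominator becomes s² + 0.3366 s + 0.7054.
So ω_n = √0.7054 = 0.840 rad/s and ζ = 0.3366/(2·0.840) = 0.200.
The damped frequency ω_d = ω_n√(1−ζ²) = 0.823 rad/s. t_p = π/ω_d = 3.82 s.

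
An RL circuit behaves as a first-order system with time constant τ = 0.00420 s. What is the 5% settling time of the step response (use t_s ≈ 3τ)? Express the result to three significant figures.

t_s ≈ 3τ = 0.0126 s.

t_s ≈ 0.0126 s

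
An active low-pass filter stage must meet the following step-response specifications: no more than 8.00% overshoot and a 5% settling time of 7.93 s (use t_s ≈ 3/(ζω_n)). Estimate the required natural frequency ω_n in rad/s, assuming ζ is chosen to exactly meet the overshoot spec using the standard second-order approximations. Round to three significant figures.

ω_n ≈ 0.604 rad/s

Inverting the overshoot relation: ζ = |ln 0.0800|/√(π² + ln²0.0800) = 0.627.
From t_s ≈ 3/(ζω_n): ω_n = 3/(ζ·t_s) = 3/(0.627·7.93) = 0.604 rad/s.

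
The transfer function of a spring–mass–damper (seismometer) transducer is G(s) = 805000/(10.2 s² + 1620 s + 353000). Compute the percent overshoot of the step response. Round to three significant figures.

%OS ≈ 22.7%

Dividing through by 10.2: denominator becomes s² + 158.8 s + 34610.
So ω_n = √34610 = 186 rad/s and ζ = 158.8/(2·186) = 0.427.
%OS = 100·exp(−πζ/√(1−ζ²)) = 22.7%.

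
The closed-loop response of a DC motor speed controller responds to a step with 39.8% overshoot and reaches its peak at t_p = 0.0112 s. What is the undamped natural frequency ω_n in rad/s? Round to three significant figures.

ω_n ≈ 292 rad/s

ζ from %OS: ζ = |ln 0.398|/√(π²+ln²0.398) = 0.281.
t_p = π/ω_d ⇒ ω_d = 280 rad/s; then ω_n = ω_d/√(1−ζ²) = 292 rad/s.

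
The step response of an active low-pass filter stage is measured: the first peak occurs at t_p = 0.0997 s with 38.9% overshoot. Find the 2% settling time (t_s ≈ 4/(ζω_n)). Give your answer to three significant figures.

The overshoot fixes ζ = −ln(OS)/√(π²+ln²(OS)) = 0.288.
t_p = π/ω_d ⇒ ω_d = 31.5 rad/s; then ω_n = ω_d/√(1−ζ²) = 32.9 rad/s.
t_s ≈ 4/(ζω_n) = 4/(0.288·32.9) = 0.422 s.

t_s ≈ 0.422 s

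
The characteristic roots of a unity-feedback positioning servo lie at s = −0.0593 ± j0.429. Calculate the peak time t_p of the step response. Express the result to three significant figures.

t_p = π/ω_d with ω_d = 0.429 (the imaginary part), so t_p = 7.32 s.

t_p ≈ 7.32 s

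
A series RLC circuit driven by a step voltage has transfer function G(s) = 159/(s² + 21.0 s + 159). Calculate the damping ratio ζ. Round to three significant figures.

ζ ≈ 0.833

ω_n = √159 = 12.6 rad/s; ζ = 21.0/(2·12.6) = 0.833.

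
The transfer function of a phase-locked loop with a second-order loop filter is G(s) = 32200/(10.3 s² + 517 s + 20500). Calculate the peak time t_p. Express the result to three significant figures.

Dividing through by 10.3: denominator becomes s² + 50.19 s + 1990.
So ω_n = √1990 = 44.6 rad/s and ζ = 50.19/(2·44.6) = 0.563.
ω_d = 44.6·√(1 − 0.563²) = 36.9 rad/s. t_p = π/ω_d = 0.0852 s.

t_p ≈ 0.0852 s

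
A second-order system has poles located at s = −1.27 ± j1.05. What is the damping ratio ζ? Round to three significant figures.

ζ ≈ 0.771

With σ = 1.27, ω_d = 1.05: ω_n = √(σ²+ω_d²) = 1.65 rad/s, ζ = σ/ω_n = 0.771.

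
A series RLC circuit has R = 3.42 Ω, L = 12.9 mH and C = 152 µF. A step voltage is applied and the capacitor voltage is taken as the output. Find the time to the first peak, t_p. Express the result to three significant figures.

t_p ≈ 0.00448 s

For a series RLC circuit (capacitor voltage as output), ω_n = 1/√(LC) = 1/√(12.9 mH · 152 µF) = 714 rad/s.
ζ = (R/2)·√(C/L) = (3.42/2)·√(152 µF/12.9 mH) = 0.186.
ω_d = ω_n√(1−ζ²) = 702 rad/s. t_p = π/ω_d = 0.00448 s.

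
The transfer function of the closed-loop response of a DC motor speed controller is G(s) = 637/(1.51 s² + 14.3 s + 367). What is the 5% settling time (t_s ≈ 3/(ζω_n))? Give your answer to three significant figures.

Dividing through by 1.51: denominator becomes s² + 9.470 s + 243.0.
So ω_n = √243.0 = 15.6 rad/s and ζ = 9.470/(2·15.6) = 0.304.
t_s ≈ 3/(ζω_n) = 0.634 s.

t_s ≈ 0.634 s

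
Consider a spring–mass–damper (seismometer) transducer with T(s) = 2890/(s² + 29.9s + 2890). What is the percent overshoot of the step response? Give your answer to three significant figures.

%OS ≈ 40.3%

Comparing the denominator to s² + 2ζω_n s + ω_n²: ω_n = √2890 = 53.8 rad/s, and 2ζω_n = 29.9 so ζ = 29.9/(2·53.8) = 0.278.
%OS = 100·exp(−πζ/√(1−ζ²)) = 40.3%.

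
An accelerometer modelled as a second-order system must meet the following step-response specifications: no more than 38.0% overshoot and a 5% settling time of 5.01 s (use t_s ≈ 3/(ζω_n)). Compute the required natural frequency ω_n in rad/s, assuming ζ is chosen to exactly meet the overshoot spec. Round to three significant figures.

ω_n ≈ 2.03 rad/s

Inverting the overshoot relation: ζ = |ln 0.380|/√(π² + ln²0.380) = 0.294.
From t_s ≈ 3/(ζω_n): ω_n = 3/(ζ·t_s) = 3/(0.294·5.01) = 2.03 rad/s.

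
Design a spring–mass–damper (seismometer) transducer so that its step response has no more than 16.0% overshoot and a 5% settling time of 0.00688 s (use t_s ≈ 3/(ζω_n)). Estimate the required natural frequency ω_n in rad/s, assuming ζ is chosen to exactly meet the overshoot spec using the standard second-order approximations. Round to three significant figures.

ω_n ≈ 865 rad/s

ζ = −ln(OS)/√(π² + (ln OS)²). With OS = 0.160, ln OS = −1.833 and ζ = 1.833/3.637 = 0.504.
From t_s ≈ 3/(ζω_n): ω_n = 3/(ζ·t_s) = 3/(0.504·0.00688) = 865 rad/s.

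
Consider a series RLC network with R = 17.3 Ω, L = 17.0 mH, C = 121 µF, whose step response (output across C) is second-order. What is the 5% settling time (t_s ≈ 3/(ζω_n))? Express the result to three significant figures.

For a series RLC circuit (capacitor voltage as output), ω_n = 1/√(LC) = 1/√(17.0 mH · 121 µF) = 697 rad/s.
ζ = (R/2)·√(C/L) = (17.3/2)·√(121 µF/17.0 mH) = 0.730.
t_s ≈ 3/(ζω_n) = 0.00590 s.

t_s ≈ 0.00590 s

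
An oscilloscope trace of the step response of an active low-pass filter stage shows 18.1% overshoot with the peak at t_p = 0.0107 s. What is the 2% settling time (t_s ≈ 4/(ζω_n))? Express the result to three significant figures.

ζ from %OS: ζ = |ln 0.181|/√(π²+ln²0.181) = 0.478.
From t_p = π/ω_d, ω_d = π/0.0107 = 294 rad/s, so ω_n = ω_d/√(1−ζ²) = 334 rad/s.
t_s ≈ 4/(ζω_n) = 4/(0.478·334) = 0.0250 s.

t_s ≈ 0.0250 s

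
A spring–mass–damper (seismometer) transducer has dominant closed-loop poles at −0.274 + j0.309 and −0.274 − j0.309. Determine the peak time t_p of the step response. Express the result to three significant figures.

t_p = π/ω_d with ω_d = 0.309 (the imaginary part), so t_p = 10.2 s.

t_p ≈ 10.2 s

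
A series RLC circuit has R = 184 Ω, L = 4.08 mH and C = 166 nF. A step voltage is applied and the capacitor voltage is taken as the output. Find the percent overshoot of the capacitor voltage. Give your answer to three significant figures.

For a series RLC circuit (capacitor voltage as output), ω_n = 1/√(LC) = 1/√(4.08 mH · 166 nF) = 38400 rad/s.
ζ = (R/2)·√(C/L) = (184/2)·√(166 nF/4.08 mH) = 0.587.
%OS = 100·exp(−πζ/√(1−ζ²)) = 10.3%.

%OS ≈ 10.3%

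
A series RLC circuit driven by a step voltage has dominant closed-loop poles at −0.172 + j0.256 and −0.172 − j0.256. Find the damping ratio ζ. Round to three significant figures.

ζ ≈ 0.558

The poles are at −σ ± jω_d with σ = 0.172 and ω_d = 0.256, so ω_n = √(σ²+ω_d²) = 0.308 rad/s and ζ = σ/ω_n = 0.558.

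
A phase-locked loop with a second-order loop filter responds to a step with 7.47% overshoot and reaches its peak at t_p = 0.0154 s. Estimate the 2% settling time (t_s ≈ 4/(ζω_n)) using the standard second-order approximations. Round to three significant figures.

t_s ≈ 0.0237 s

From the overshoot, ζ = −ln(OS)/√(π²+ln²(OS)) = 0.637.
t_p = π/ω_d ⇒ ω_d = 204 rad/s; then ω_n = ω_d/√(1−ζ²) = 265 rad/s.
t_s ≈ 4/(ζω_n) = 4/(0.637·265) = 0.0237 s.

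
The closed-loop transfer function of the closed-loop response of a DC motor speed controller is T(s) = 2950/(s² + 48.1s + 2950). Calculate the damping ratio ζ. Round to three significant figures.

ζ ≈ 0.443

Matching coefficients with s² + 2ζω_n s + ω_n² gives ω_n² = 2950 ⇒ ω_n = 54.3 rad/s, and ζ = 48.1/(2ω_n) = 0.443.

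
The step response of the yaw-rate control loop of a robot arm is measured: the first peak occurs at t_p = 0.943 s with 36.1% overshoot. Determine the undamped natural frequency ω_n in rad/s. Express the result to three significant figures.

ω_n ≈ 3.50 rad/s

ζ from %OS: ζ = |ln 0.361|/√(π²+ln²0.361) = 0.308.
From t_p = π/ω_d, ω_d = π/0.943 = 3.33 rad/s, so ω_n = ω_d/√(1−ζ²) = 3.50 rad/s.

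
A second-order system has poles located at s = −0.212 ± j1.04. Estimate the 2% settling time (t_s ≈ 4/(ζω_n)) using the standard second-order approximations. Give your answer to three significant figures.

For poles at −σ ± jω_d, ζω_n = σ = 0.212, so t_s ≈ 4/σ = 18.9 s.

t_s ≈ 18.9 s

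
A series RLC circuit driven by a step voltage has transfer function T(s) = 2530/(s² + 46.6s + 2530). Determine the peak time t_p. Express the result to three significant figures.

Comparing the denominator to s² + 2ζω_n s + ω_n²: ω_n = √2530 = 50.3 rad/s, and 2ζω_n = 46.6 so ζ = 46.6/(2·50.3) = 0.463.
ω_d = ω_n√(1−ζ²) = 44.6 rad/s. Then t_p = π/ω_d = 0.0705 s.

t_p ≈ 0.0705 s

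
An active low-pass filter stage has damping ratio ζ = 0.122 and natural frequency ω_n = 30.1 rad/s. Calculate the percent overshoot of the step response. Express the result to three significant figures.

%OS ≈ 68.0%

For an underdamped second-order system, %OS = 100·exp(−πζ/√(1−ζ²)).
πζ/√(1−ζ²) = π·0.122/√(1−0.0149) = 0.3862, so %OS = 100·e^(−0.3862) = 68.0%.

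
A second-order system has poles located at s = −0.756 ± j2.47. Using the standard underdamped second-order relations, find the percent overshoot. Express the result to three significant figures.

%OS ≈ 38.2%

The poles are at −σ ± jω_d with σ = 0.756 and ω_d = 2.47, so ω_n = √(σ²+ω_d²) = 2.58 rad/s and ζ = σ/ω_n = 0.293.
%OS = 100·exp(−πζ/√(1−ζ²)) = 38.2%.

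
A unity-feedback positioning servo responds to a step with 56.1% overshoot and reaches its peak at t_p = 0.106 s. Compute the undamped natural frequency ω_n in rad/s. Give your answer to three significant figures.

The overshoot fixes ζ = −ln(OS)/√(π²+ln²(OS)) = 0.181.
From t_p = π/ω_d, ω_d = π/0.106 = 29.6 rad/s, so ω_n = ω_d/√(1−ζ²) = 30.1 rad/s.

ω_n ≈ 30.1 rad/s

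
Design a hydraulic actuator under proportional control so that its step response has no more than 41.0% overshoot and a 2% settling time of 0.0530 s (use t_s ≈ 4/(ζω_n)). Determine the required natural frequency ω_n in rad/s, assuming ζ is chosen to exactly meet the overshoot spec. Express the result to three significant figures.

ζ = −ln(OS)/√(π² + (ln OS)²). With OS = 0.410, ln OS = −0.8916 and ζ = 0.8916/3.266 = 0.273.
From t_s ≈ 4/(ζω_n): ω_n = 4/(ζ·t_s) = 4/(0.273·0.0530) = 276 rad/s.

ω_n ≈ 276 rad/s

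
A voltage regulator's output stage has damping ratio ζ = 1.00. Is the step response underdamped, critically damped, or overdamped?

Since ζ = 1, the system is critically damped.

critically damped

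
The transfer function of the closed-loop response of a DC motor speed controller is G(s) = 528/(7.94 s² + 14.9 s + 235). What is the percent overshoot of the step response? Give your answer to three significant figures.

Dividing through by 7.94: denominator becomes s² + 1.877 s + 29.60.
So ω_n = √29.60 = 5.44 rad/s and ζ = 1.877/(2·5.44) = 0.172.
%OS = 100·exp(−πζ/√(1−ζ²)) = 57.7%.

%OS ≈ 57.7%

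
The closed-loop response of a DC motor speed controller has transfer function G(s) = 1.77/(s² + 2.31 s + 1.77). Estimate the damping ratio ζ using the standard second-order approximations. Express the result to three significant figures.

ζ ≈ 0.868

ω_n = √1.77 = 1.33 rad/s; ζ = 2.31/(2·1.33) = 0.868.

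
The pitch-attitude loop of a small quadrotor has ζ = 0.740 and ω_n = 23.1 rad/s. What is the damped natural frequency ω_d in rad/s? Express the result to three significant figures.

ω_d ≈ 15.5 rad/s

ω_d = ω_n√(1−ζ²) = 23.1·√0.452 = 15.5 rad/s.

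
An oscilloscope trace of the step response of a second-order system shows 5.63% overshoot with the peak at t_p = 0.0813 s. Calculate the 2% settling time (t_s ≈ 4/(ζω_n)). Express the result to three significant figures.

ζ from %OS: ζ = |ln 0.0563|/√(π²+ln²0.0563) = 0.675.
t_p = π/ω_d ⇒ ω_d = 38.6 rad/s; then ω_n = ω_d/√(1−ζ²) = 52.4 rad/s.
t_s ≈ 4/(ζω_n) = 4/(0.675·52.4) = 0.113 s.

t_s ≈ 0.113 s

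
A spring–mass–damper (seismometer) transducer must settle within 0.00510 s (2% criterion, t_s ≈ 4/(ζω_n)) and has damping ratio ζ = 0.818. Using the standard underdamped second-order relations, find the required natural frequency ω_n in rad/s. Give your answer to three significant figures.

ω_n ≈ 959 rad/s

Rearranging t_s ≈ 4/(ζω_n) gives ω_n = 4/(ζ·t_s) = 4/(0.818 × 0.00510) = 959 rad/s.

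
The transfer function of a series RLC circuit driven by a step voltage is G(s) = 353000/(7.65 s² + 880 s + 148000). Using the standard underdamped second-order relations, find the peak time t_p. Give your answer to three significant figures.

t_p ≈ 0.0248 s

Dividing through by 7.65: denominator becomes s² + 115.0 s + 19350.
So ω_n = √19350 = 139 rad/s and ζ = 115.0/(2·139) = 0.414.
ω_d = 139·√(1 − 0.414²) = 127 rad/s. t_p = π/ω_d = 0.0248 s.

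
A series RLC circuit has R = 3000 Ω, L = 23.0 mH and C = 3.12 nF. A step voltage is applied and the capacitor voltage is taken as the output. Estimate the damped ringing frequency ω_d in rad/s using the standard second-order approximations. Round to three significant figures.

ω_d ≈ 98400 rad/s

For a series RLC circuit (capacitor voltage as output), ω_n = 1/√(LC) = 1/√(23.0 mH · 3.12 nF) = 118000 rad/s.
ζ = (R/2)·√(C/L) = (3000/2)·√(3.12 nF/23.0 mH) = 0.552.
ω_d = ω_n√(1−ζ²) = 98400 rad/s.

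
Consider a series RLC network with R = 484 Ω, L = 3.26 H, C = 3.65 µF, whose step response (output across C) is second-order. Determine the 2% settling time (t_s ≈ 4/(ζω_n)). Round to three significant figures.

For a series RLC circuit (capacitor voltage as output), ω_n = 1/√(LC) = 1/√(3.26 H · 3.65 µF) = 290 rad/s.
ζ = (R/2)·√(C/L) = (484/2)·√(3.65 µF/3.26 H) = 0.256.
t_s ≈ 4/(ζω_n) = 0.0539 s.

t_s ≈ 0.0539 s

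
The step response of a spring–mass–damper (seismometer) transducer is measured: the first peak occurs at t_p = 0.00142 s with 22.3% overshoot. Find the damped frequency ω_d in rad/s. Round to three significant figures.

ω_d ≈ 2210 rad/s

t_p = π/ω_d, so ω_d = π/0.00142 = 2210 rad/s.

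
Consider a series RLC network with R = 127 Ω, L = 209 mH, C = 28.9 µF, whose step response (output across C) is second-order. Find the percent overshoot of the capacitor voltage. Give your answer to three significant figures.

%OS ≈ 2.94%

For a series RLC circuit (capacitor voltage as output), ω_n = 1/√(LC) = 1/√(209 mH · 28.9 µF) = 407 rad/s.
ζ = (R/2)·√(C/L) = (127/2)·√(28.9 µF/209 mH) = 0.747.
Overshoot: exp(−π·0.747/√(1−0.747²)) = 0.0294, i.e. 2.94%.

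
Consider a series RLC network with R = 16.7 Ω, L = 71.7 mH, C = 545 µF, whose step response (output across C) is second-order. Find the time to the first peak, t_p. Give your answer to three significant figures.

For a series RLC circuit (capacitor voltage as output), ω_n = 1/√(LC) = 1/√(71.7 mH · 545 µF) = 160 rad/s.
ζ = (R/2)·√(C/L) = (16.7/2)·√(545 µF/71.7 mH) = 0.728.
ω_d = ω_n√(1−ζ²) = 110 rad/s. t_p = π/ω_d = 0.0286 s.

t_p ≈ 0.0286 s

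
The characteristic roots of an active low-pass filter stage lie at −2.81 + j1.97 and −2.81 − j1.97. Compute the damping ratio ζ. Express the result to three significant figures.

|pole| = ω_n = √(2.81² + 1.97²) = 3.43 rad/s; ζ = cos θ = σ/ω_n = 0.819.

ζ ≈ 0.819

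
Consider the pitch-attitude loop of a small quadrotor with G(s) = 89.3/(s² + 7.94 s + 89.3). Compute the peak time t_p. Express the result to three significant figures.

t_p ≈ 0.366 s

Matching coefficients with s² + 2ζω_n s + ω_n² gives ω_n² = 89.3 ⇒ ω_n = 9.45 rad/s, and ζ = 7.94/(2ω_n) = 0.420.
The damped frequency ω_d = ω_n√(1−ζ²) = 8.58 rad/s. Then t_p = π/ω_d = 0.366 s.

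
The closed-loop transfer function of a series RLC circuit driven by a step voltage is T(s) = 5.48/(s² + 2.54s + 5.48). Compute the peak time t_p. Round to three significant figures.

Comparing the denominator to s² + 2ζω_n s + ω_n²: ω_n = √5.48 = 2.34 rad/s, and 2ζω_n = 2.54 so ζ = 2.54/(2·2.34) = 0.543.
ω_d = ω_n√(1−ζ²) = 1.97 rad/s. Then t_p = π/ω_d = 1.60 s.

t_p ≈ 1.60 s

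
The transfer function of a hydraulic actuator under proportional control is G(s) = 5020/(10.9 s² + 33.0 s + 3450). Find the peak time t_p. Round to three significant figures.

t_p ≈ 0.177 s

Dividing through by 10.9: denominator becomes s² + 3.028 s + 316.5.
So ω_n = √316.5 = 17.8 rad/s and ζ = 3.028/(2·17.8) = 0.0851.
The damped frequency ω_d = ω_n√(1−ζ²) = 17.7 rad/s. t_p = π/ω_d = 0.177 s.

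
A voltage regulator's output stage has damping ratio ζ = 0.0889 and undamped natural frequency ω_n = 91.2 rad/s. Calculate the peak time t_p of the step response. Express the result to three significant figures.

t_p ≈ 0.0346 s

The damped frequency is ω_d = ω_n√(1−ζ²) = 91.2·√(1−0.00790) = 90.8 rad/s.
Peak time t_p = π/ω_d = π/90.8 = 0.0346 s.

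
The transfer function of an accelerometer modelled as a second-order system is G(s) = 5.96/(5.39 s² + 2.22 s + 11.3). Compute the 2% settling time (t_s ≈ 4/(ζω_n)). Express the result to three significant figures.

Dividing through by 5.39: denominator becomes s² + 0.4119 s + 2.096.
So ω_n = √2.096 = 1.45 rad/s and ζ = 0.4119/(2·1.45) = 0.142.
t_s ≈ 4/(ζω_n) = 19.4 s.

t_s ≈ 19.4 s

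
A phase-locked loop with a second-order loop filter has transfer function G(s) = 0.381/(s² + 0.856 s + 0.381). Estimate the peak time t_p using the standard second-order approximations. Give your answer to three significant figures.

t_p ≈ 7.06 s

ω_n = √0.381 = 0.617 rad/s; ζ = 0.856/(2·0.617) = 0.693.
The damped frequency ω_d = ω_n√(1−ζ²) = 0.445 rad/s. Then t_p = π/ω_d = 7.06 s.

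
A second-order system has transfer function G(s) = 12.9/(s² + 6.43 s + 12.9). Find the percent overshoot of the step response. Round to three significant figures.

%OS ≈ 0.182%

ω_n = √12.9 = 3.59 rad/s; ζ = 6.43/(2·3.59) = 0.895.
%OS = 100·exp(−πζ/√(1−ζ²)) = 0.182%.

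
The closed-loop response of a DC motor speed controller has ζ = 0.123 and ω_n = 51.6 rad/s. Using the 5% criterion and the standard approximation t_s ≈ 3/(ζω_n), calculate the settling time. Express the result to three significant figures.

t_s ≈ 3/(ζω_n) = 3/(0.123 × 51.6) = 0.473 s.

t_s ≈ 0.473 s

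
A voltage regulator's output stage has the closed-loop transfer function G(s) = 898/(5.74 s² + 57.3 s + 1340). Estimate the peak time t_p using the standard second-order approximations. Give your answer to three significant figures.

Dividing through by 5.74: denominator becomes s² + 9.983 s + 233.4.
So ω_n = √233.4 = 15.3 rad/s and ζ = 9.983/(2·15.3) = 0.327.
The damped frequency ω_d = ω_n√(1−ζ²) = 14.4 rad/s. t_p = π/ω_d = 0.218 s.

t_p ≈ 0.218 s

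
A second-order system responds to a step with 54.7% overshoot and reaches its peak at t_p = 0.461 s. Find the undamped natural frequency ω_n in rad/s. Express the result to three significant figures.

ω_n ≈ 6.94 rad/s

The overshoot fixes ζ = −ln(OS)/√(π²+ln²(OS)) = 0.189.
t_p = π/ω_d ⇒ ω_d = 6.81 rad/s; then ω_n = ω_d/√(1−ζ²) = 6.94 rad/s.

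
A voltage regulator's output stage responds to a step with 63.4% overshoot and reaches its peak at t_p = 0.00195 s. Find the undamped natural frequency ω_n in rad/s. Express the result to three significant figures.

The overshoot fixes ζ = −ln(OS)/√(π²+ln²(OS)) = 0.144.
t_p = π/ω_d ⇒ ω_d = 1610 rad/s; then ω_n = ω_d/√(1−ζ²) = 1630 rad/s.

ω_n ≈ 1630 rad/s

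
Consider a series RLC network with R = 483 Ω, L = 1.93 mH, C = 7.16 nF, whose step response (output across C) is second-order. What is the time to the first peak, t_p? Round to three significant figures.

t_p ≈ 0.0000132 s

For a series RLC circuit (capacitor voltage as output), ω_n = 1/√(LC) = 1/√(1.93 mH · 7.16 nF) = 269000 rad/s.
ζ = (R/2)·√(C/L) = (483/2)·√(7.16 nF/1.93 mH) = 0.465.
The damped frequency ω_d = ω_n√(1−ζ²) = 238000 rad/s. t_p = π/ω_d = 0.0000132 s.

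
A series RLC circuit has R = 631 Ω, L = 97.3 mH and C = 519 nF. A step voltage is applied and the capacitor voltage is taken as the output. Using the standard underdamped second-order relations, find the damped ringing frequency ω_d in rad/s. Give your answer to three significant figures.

ω_d ≈ 3050 rad/s

For a series RLC circuit (capacitor voltage as output), ω_n = 1/√(LC) = 1/√(97.3 mH · 519 nF) = 4450 rad/s.
ζ = (R/2)·√(C/L) = (631/2)·√(519 nF/97.3 mH) = 0.729.
ω_d = 4450·√(1 − 0.729²) = 3050 rad/s.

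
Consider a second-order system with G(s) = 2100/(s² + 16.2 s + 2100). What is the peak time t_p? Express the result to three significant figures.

ω_n = √2100 = 45.8 rad/s; ζ = 16.2/(2·45.8) = 0.177.
ω_d = ω_n√(1−ζ²) = 45.1 rad/s. Then t_p = π/ω_d = 0.0697 s.

t_p ≈ 0.0697 s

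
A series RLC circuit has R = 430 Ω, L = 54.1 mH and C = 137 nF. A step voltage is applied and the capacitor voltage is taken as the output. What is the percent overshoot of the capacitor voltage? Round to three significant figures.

For a series RLC circuit (capacitor voltage as output), ω_n = 1/√(LC) = 1/√(54.1 mH · 137 nF) = 11600 rad/s.
ζ = (R/2)·√(C/L) = (430/2)·√(137 nF/54.1 mH) = 0.342.
%OS = 100 e^{−πζ/√(1−ζ²)} with ζ = 0.342 gives 31.9%.

%OS ≈ 31.9%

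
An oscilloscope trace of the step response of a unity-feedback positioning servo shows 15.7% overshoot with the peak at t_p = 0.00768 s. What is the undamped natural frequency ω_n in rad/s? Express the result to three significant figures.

From the overshoot, ζ = −ln(OS)/√(π²+ln²(OS)) = 0.508.
t_p = π/ω_d ⇒ ω_d = 409 rad/s; then ω_n = ω_d/√(1−ζ²) = 475 rad/s.

ω_n ≈ 475 rad/s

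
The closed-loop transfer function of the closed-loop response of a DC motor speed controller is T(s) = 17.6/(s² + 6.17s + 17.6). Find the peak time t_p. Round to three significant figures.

t_p ≈ 1.11 s

ω_n = √17.6 = 4.20 rad/s; ζ = 6.17/(2·4.20) = 0.735.
The damped frequency ω_d = ω_n√(1−ζ²) = 2.84 rad/s. Then t_p = π/ω_d = 1.11 s.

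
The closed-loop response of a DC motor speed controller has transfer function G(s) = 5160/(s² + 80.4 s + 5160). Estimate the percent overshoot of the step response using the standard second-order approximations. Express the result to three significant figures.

Comparing the denominator to s² + 2ζω_n s + ω_n²: ω_n = √5160 = 71.8 rad/s, and 2ζω_n = 80.4 so ζ = 80.4/(2·71.8) = 0.560.
%OS = 100·exp(−πζ/√(1−ζ²)) = 12.0%.

%OS ≈ 12.0%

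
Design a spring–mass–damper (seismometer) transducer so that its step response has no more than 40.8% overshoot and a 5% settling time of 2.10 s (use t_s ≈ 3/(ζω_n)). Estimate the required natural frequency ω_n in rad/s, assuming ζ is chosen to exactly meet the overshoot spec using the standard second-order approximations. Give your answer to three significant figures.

Inverting the overshoot relation: ζ = |ln 0.408|/√(π² + ln²0.408) = 0.274.
From t_s ≈ 3/(ζω_n): ω_n = 3/(ζ·t_s) = 3/(0.274·2.10) = 5.21 rad/s.

ω_n ≈ 5.21 rad/s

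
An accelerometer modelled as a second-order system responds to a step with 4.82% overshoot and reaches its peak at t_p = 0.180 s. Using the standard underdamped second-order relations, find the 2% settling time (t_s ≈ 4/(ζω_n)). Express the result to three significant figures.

t_s ≈ 0.237 s

From the overshoot, ζ = −ln(OS)/√(π²+ln²(OS)) = 0.694.
From t_p = π/ω_d, ω_d = π/0.180 = 17.5 rad/s, so ω_n = ω_d/√(1−ζ²) = 24.3 rad/s.
t_s ≈ 4/(ζω_n) = 4/(0.694·24.3) = 0.237 s.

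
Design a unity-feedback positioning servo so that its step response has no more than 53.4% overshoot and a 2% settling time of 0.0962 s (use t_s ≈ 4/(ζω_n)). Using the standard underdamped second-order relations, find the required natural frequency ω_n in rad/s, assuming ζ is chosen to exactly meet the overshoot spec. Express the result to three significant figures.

ω_n ≈ 212 rad/s

ζ = −ln(OS)/√(π² + (ln OS)²). With OS = 0.534, ln OS = −0.6274 and ζ = 0.6274/3.204 = 0.196.
Then ω_n = 4/(ζ t_s) = 4/(0.196 × 0.0962) = 212 rad/s.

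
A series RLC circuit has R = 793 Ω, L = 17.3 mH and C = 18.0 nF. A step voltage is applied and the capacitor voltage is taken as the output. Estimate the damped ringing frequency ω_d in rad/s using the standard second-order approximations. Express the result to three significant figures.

ω_d ≈ 51800 rad/s

For a series RLC circuit (capacitor voltage as output), ω_n = 1/√(LC) = 1/√(17.3 mH · 18.0 nF) = 56700 rad/s.
ζ = (R/2)·√(C/L) = (793/2)·√(18.0 nF/17.3 mH) = 0.404.
The damped frequency ω_d = ω_n√(1−ζ²) = 51800 rad/s.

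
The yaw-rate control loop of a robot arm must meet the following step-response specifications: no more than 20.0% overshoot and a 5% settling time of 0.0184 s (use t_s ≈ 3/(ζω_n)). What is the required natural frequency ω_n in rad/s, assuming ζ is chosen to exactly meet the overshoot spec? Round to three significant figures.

ζ = −ln(OS)/√(π² + (ln OS)²). With OS = 0.200, ln OS = −1.609 and ζ = 1.609/3.530 = 0.456.
From t_s ≈ 3/(ζω_n): ω_n = 3/(ζ·t_s) = 3/(0.456·0.0184) = 358 rad/s.

ω_n ≈ 358 rad/s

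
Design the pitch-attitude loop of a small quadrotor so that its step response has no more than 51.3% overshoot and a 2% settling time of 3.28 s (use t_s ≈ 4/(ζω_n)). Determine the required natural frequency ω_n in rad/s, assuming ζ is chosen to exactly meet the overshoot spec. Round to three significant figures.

ω_n ≈ 5.87 rad/s

ζ = −ln(OS)/√(π² + (ln OS)²). With OS = 0.513, ln OS = −0.6675 and ζ = 0.6675/3.212 = 0.208.
From t_s ≈ 4/(ζω_n): ω_n = 4/(ζ·t_s) = 4/(0.208·3.28) = 5.87 rad/s.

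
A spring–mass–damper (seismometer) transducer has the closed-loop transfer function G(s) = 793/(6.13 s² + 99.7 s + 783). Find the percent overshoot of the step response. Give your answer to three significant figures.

%OS ≈ 3.86%

Dividing through by 6.13: denominator becomes s² + 16.26 s + 127.7.
So ω_n = √127.7 = 11.3 rad/s and ζ = 16.26/(2·11.3) = 0.720.
%OS = 100 e^{−πζ/√(1−ζ²)} with ζ = 0.720 gives 3.86%.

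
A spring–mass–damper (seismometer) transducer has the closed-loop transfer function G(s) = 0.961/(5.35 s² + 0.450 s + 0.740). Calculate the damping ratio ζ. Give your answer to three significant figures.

Dividing through by 5.35: denominator becomes s² + 0.08411 s + 0.1383.
So ω_n = √0.1383 = 0.372 rad/s and ζ = 0.08411/(2·0.372) = 0.113.

ζ ≈ 0.113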